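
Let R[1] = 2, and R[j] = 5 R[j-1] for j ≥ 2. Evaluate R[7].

31250

R[2] = 5*2 = 10
R[3] = 5*10 = 50
R[4] = 5*50 = 250
R[5] = 5*250 = 1250
R[6] = 5*1250 = 6250
R[7] = 5*6250 = 31250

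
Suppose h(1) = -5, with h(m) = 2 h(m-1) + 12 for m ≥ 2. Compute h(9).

h(2) = 2*(-5) + 12 = 2
h(3) = 2*2 + 12 = 16
h(4) = 2*16 + 12 = 44
h(5) = 2*44 + 12 = 100
h(6) = 2*100 + 12 = 212
h(7) = 2*212 + 12 = 436
h(8) = 2*436 + 12 = 884
h(9) = 2*884 + 12 = 1780

1780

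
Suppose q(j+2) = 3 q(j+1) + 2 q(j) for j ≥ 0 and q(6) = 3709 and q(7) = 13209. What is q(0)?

Rearranging, q(j-2) = (q(j) - 3 q(j-1)) / 2.
q(5) = (13209 - 3(3709)) / 2 = 2082/2 = 1041
q(4) = (3709 - 3(1041)) / 2 = 586/2 = 293
q(3) = (1041 - 3(293)) / 2 = 162/2 = 81
q(2) = (293 - 3(81)) / 2 = 50/2 = 25
q(1) = (81 - 3(25)) / 2 = 6/2 = 3
q(0) = (25 - 3(3)) / 2 = 16/2 = 8

8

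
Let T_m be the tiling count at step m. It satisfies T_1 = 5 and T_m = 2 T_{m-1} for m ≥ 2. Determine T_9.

1280

T_2 = 2*5 = 10
T_3 = 2*10 = 20
T_4 = 2*20 = 40
T_5 = 2*40 = 80
T_6 = 2*80 = 160
T_7 = 2*160 = 320
T_8 = 2*320 = 640
T_9 = 2*640 = 1280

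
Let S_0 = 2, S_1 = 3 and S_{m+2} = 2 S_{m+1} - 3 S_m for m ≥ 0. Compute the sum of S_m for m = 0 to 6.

S_2 = 2*3 - 3*2 = 0
S_3 = 2*0 - 3*3 = -9
S_4 = 2*(-9) - 3*0 = -18
S_5 = 2*(-18) - 3*(-9) = -9
S_6 = 2*(-9) - 3*(-18) = 36
Sum = 2 + 3 + 0 + (-9) + (-18) + (-9) + 36 = 5

5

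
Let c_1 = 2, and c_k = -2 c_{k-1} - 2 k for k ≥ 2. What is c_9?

c_2 = -2(2) - 4 = -8
c_3 = -2(-8) - 6 = 10
c_4 = -2(10) - 8 = -28
c_5 = -2(-28) - 10 = 46
c_6 = -2(46) - 12 = -104
c_7 = -2(-104) - 14 = 194
c_8 = -2(194) - 16 = -404
c_9 = -2(-404) - 18 = 790

790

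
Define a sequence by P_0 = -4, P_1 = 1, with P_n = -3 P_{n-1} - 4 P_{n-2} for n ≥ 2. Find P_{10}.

P_2 = -3(1) - 4(-4) = 13
P_3 = -3(13) - 4(1) = -43
P_4 = -3(-43) - 4(13) = 77
P_5 = -3(77) - 4(-43) = -59
P_6 = -3(-59) - 4(77) = -131
P_7 = -3(-131) - 4(-59) = 629
P_8 = -3(629) - 4(-131) = -1363
P_9 = -3(-1363) - 4(629) = 1573
P_{10} = -3(1573) - 4(-1363) = 733

733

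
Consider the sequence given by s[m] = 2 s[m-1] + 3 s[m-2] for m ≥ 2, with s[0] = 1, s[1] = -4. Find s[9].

s[2] = 2(-4) + 3(1) = -5
s[3] = 2(-5) + 3(-4) = -22
s[4] = 2(-22) + 3(-5) = -59
s[5] = 2(-59) + 3(-22) = -184
s[6] = 2(-184) + 3(-59) = -545
s[7] = 2(-545) + 3(-184) = -1642
s[8] = 2(-1642) + 3(-545) = -4919
s[9] = 2(-4919) + 3(-1642) = -14764

-14764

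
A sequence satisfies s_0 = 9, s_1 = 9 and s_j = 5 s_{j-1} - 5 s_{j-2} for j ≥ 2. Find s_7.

s_2 = 5*9 - 5*9 = 0
s_3 = 5*0 - 5*9 = -45
s_4 = 5*(-45) - 5*0 = -225
s_5 = 5*(-225) - 5*(-45) = -900
s_6 = 5*(-900) - 5*(-225) = -3375
s_7 = 5*(-3375) - 5*(-900) = -12375

-12375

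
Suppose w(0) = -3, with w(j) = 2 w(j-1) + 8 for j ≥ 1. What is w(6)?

w(1) = 2·(-3) + 8 = 2
w(2) = 2·2 + 8 = 12
w(3) = 2·12 + 8 = 32
w(4) = 2·32 + 8 = 72
w(5) = 2·72 + 8 = 152
w(6) = 2·152 + 8 = 312

312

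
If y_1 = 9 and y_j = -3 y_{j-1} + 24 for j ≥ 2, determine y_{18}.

-387420483

The fixed point is 24/(1 + 3) = 6, so y_j - 6 = -3(y_{j-1} - 6).
Hence y_j = 3·(-3)^{j-1} + 6.
y_{18} = 3·(-3)^{17} + 6 = 3·-129140163 + 6 = -387420483.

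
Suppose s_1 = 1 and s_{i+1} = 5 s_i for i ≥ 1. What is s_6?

s_2 = 5(1) = 5
s_3 = 5(5) = 25
s_4 = 5(25) = 125
s_5 = 5(125) = 625
s_6 = 5(625) = 3125

3125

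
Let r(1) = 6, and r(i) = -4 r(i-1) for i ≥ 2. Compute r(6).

r(2) = -4(6) = -24
r(3) = -4(-24) = 96
r(4) = -4(96) = -384
r(5) = -4(-384) = 1536
r(6) = -4(1536) = -6144

-6144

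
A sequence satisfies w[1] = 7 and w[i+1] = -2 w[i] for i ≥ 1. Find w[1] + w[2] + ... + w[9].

1197

w[2] = -2(7) = -14
w[3] = -2(-14) = 28
w[4] = -2(28) = -56
w[5] = -2(-56) = 112
w[6] = -2(112) = -224
w[7] = -2(-224) = 448
w[8] = -2(448) = -896
w[9] = -2(-896) = 1792
Sum = 7 + (-14) + 28 + (-56) + 112 + (-224) + 448 + (-896) + 1792 = 1197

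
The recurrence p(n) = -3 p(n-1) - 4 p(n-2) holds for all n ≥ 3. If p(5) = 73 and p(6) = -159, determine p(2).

Rearranging, p(n-2) = (p(n) + 3 p(n-1)) / -4.
p(4) = (-159 + 3·73) / -4 = 60/-4 = -15
p(3) = (73 + 3·(-15)) / -4 = 28/-4 = -7
p(2) = (-15 + 3·(-7)) / -4 = -36/-4 = 9

9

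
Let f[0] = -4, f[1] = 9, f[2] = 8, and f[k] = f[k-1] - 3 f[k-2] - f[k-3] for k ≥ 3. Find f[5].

f[3] = 8 - 3(9) - (-4) = -15
f[4] = (-15) - 3(8) - 9 = -48
f[5] = (-48) - 3(-15) - 8 = -11

-11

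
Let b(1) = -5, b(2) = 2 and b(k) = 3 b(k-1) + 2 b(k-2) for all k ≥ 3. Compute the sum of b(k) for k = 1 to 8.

b(3) = 3(2) + 2(-5) = -4
b(4) = 3(-4) + 2(2) = -8
b(5) = 3(-8) + 2(-4) = -32
b(6) = 3(-32) + 2(-8) = -112
b(7) = 3(-112) + 2(-32) = -400
b(8) = 3(-400) + 2(-112) = -1424
Sum = (-5) + 2 + (-4) + (-8) + (-32) + (-112) + (-400) + (-1424) = -1983

-1983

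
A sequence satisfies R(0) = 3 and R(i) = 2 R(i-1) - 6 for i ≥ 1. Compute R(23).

-25165818

The fixed point is -6/(1 - 2) = 6, so R(i) - 6 = 2(R(i-1) - 6).
Hence R(i) = -3·2^i + 6.
R(23) = -3·2^{23} + 6 = -3·8388608 + 6 = -25165818.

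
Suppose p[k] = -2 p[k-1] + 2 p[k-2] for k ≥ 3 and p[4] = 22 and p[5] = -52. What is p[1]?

5

Rearranging, p[k-2] = (p[k] + 2 p[k-1]) / 2.
p[3] = (-52 + 2(22)) / 2 = -8/2 = -4
p[2] = (22 + 2(-4)) / 2 = 14/2 = 7
p[1] = (-4 + 2(7)) / 2 = 10/2 = 5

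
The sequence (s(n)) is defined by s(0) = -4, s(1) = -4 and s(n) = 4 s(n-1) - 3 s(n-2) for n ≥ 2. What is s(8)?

-4

s(2) = 4·(-4) - 3·(-4) = -4
s(3) = 4·(-4) - 3·(-4) = -4
s(4) = 4·(-4) - 3·(-4) = -4
s(5) = 4·(-4) - 3·(-4) = -4
s(6) = 4·(-4) - 3·(-4) = -4
s(7) = 4·(-4) - 3·(-4) = -4
s(8) = 4·(-4) - 3·(-4) = -4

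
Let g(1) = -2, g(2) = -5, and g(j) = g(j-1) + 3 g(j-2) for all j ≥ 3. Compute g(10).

g(3) = (-5) + 3·(-2) = -11
g(4) = (-11) + 3·(-5) = -26
g(5) = (-26) + 3·(-11) = -59
g(6) = (-59) + 3·(-26) = -137
g(7) = (-137) + 3·(-59) = -314
g(8) = (-314) + 3·(-137) = -725
g(9) = (-725) + 3·(-314) = -1667
g(10) = (-1667) + 3·(-725) = -3842

-3842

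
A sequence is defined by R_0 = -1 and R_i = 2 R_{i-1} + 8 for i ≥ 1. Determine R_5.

216

R_1 = 2(-1) + 8 = 6
R_2 = 2(6) + 8 = 20
R_3 = 2(20) + 8 = 48
R_4 = 2(48) + 8 = 104
R_5 = 2(104) + 8 = 216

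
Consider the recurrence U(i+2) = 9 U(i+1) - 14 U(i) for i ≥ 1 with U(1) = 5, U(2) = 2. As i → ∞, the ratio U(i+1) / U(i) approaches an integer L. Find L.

7

The characteristic equation is r^2 - 9r + 14 = 0, which factors as (r - 7)(r - 2) = 0.
So the roots are 7 and 2. Since |7| > |2| and the coefficient of 7^i is non-zero, the ratio tends to 7.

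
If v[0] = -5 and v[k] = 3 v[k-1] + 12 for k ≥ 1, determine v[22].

The fixed point is 12/(1 - 3) = -6, so v[k] + 6 = 3(v[k-1] + 6).
Hence v[k] = 1·3^k - 6.
v[22] = 1·3^{22} - 6 = 1·31381059609 - 6 = 31381059603.

31381059603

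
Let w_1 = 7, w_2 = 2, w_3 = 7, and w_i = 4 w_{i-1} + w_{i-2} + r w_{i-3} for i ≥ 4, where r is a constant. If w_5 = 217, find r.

w_4 = 30 + 7r
w_5 = 127 + 30r
So 127 + 30r = 217, giving r = 3.

3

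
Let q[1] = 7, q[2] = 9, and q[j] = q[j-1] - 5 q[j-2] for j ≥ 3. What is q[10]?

q[3] = 9 - 5*7 = -26
q[4] = (-26) - 5*9 = -71
q[5] = (-71) - 5*(-26) = 59
q[6] = 59 - 5*(-71) = 414
q[7] = 414 - 5*59 = 119
q[8] = 119 - 5*414 = -1951
q[9] = (-1951) - 5*119 = -2546
q[10] = (-2546) - 5*(-1951) = 7209

7209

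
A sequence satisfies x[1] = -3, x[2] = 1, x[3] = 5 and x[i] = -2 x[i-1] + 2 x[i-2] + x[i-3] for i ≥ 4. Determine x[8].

x[4] = -2*5 + 2*1 + (-3) = -11
x[5] = -2*(-11) + 2*5 + 1 = 33
x[6] = -2*33 + 2*(-11) + 5 = -83
x[7] = -2*(-83) + 2*33 + (-11) = 221
x[8] = -2*221 + 2*(-83) + 33 = -575

-575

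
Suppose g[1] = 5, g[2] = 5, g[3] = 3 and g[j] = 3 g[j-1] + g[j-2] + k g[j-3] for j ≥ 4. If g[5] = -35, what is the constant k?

-4

g[4] = 14 + 5k
g[5] = 45 + 20k
So 45 + 20k = -35, giving k = -4.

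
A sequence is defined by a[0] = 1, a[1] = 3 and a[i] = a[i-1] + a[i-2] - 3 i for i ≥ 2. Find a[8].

a[2] = 3 + 1 - 6 = -2
a[3] = (-2) + 3 - 9 = -8
a[4] = (-8) + (-2) - 12 = -22
a[5] = (-22) + (-8) - 15 = -45
a[6] = (-45) + (-22) - 18 = -85
a[7] = (-85) + (-45) - 21 = -151
a[8] = (-151) + (-85) - 24 = -260

-260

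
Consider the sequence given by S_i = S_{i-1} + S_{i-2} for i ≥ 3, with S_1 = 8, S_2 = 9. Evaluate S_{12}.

S_3 = 9 + 8 = 17
S_4 = 17 + 9 = 26
S_5 = 26 + 17 = 43
S_6 = 43 + 26 = 69
S_7 = 69 + 43 = 112
S_8 = 112 + 69 = 181
S_9 = 181 + 112 = 293
S_{10} = 293 + 181 = 474
S_{11} = 474 + 293 = 767
S_{12} = 767 + 474 = 1241

1241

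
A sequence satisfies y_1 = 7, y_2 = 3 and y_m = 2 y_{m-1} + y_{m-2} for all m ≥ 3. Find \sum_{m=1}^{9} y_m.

4111

y_3 = 2·3 + 7 = 13
y_4 = 2·13 + 3 = 29
y_5 = 2·29 + 13 = 71
y_6 = 2·71 + 29 = 171
y_7 = 2·171 + 71 = 413
y_8 = 2·413 + 171 = 997
y_9 = 2·997 + 413 = 2407
Sum = 7 + 3 + 13 + 29 + 71 + 171 + 413 + 997 + 2407 = 4111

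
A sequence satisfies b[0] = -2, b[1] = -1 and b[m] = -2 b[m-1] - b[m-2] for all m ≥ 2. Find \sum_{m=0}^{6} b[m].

7

b[2] = -2·(-1) - (-2) = 4
b[3] = -2·4 - (-1) = -7
b[4] = -2·(-7) - 4 = 10
b[5] = -2·10 - (-7) = -13
b[6] = -2·(-13) - 10 = 16
Sum = (-2) + (-1) + 4 + (-7) + 10 + (-13) + 16 = 7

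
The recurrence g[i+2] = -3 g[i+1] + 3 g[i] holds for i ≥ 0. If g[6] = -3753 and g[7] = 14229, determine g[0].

Rearranging, g[i-2] = (g[i] + 3 g[i-1]) / 3.
g[5] = (14229 + 3·(-3753)) / 3 = 2970/3 = 990
g[4] = (-3753 + 3·990) / 3 = -783/3 = -261
g[3] = (990 + 3·(-261)) / 3 = 207/3 = 69
g[2] = (-261 + 3·69) / 3 = -54/3 = -18
g[1] = (69 + 3·(-18)) / 3 = 15/3 = 5
g[0] = (-18 + 3·5) / 3 = -3/3 = -1

-1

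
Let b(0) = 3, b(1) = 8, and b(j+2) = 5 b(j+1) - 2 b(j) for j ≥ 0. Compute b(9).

b(2) = 5·8 - 2·3 = 34
b(3) = 5·34 - 2·8 = 154
b(4) = 5·154 - 2·34 = 702
b(5) = 5·702 - 2·154 = 3202
b(6) = 5·3202 - 2·702 = 14606
b(7) = 5·14606 - 2·3202 = 66626
b(8) = 5·66626 - 2·14606 = 303918
b(9) = 5·303918 - 2·66626 = 1386338

1386338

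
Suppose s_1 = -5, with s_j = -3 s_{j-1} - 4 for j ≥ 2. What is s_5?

s_2 = -3*(-5) - 4 = 11
s_3 = -3*11 - 4 = -37
s_4 = -3*(-37) - 4 = 107
s_5 = -3*107 - 4 = -325

-325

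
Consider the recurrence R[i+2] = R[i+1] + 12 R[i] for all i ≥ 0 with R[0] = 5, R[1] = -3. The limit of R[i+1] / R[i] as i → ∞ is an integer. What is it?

The characteristic equation is r^2 - r - 12 = 0, which factors as (r - 4)(r + 3) = 0.
So the roots are 4 and -3. Since |4| > |-3| and the coefficient of 4^i is non-zero, the ratio tends to 4.

4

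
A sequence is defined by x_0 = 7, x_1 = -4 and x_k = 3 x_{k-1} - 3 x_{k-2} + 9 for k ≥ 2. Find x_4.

x_2 = 3*(-4) - 3*7 + 9 = -24
x_3 = 3*(-24) - 3*(-4) + 9 = -51
x_4 = 3*(-51) - 3*(-24) + 9 = -72

-72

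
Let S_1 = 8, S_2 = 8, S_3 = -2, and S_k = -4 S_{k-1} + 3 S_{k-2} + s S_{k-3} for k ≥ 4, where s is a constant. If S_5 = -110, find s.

-1

S_4 = 32 + 8s
S_5 = -134 - 24s
So -134 - 24s = -110, giving s = -1.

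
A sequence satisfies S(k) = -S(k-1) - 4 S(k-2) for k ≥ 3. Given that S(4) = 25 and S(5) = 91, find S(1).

7

Rearranging, S(k-2) = (S(k) + S(k-1)) / -4.
S(3) = (91 + 25) / -4 = 116/-4 = -29
S(2) = (25 + (-29)) / -4 = -4/-4 = 1
S(1) = (-29 + 1) / -4 = -28/-4 = 7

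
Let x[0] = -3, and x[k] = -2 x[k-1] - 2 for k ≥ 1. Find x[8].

-598

x[1] = -2·(-3) - 2 = 4
x[2] = -2·4 - 2 = -10
x[3] = -2·(-10) - 2 = 18
x[4] = -2·18 - 2 = -38
x[5] = -2·(-38) - 2 = 74
x[6] = -2·74 - 2 = -150
x[7] = -2·(-150) - 2 = 298
x[8] = -2·298 - 2 = -598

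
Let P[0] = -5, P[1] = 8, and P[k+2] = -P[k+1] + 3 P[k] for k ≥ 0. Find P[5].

257

P[2] = -8 + 3·(-5) = -23
P[3] = -(-23) + 3·8 = 47
P[4] = -47 + 3·(-23) = -116
P[5] = -(-116) + 3·47 = 257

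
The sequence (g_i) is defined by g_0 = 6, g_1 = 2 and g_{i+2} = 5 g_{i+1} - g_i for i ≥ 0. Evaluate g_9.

217122

g_2 = 5*2 - 6 = 4
g_3 = 5*4 - 2 = 18
g_4 = 5*18 - 4 = 86
g_5 = 5*86 - 18 = 412
g_6 = 5*412 - 86 = 1974
g_7 = 5*1974 - 412 = 9458
g_8 = 5*9458 - 1974 = 45316
g_9 = 5*45316 - 9458 = 217122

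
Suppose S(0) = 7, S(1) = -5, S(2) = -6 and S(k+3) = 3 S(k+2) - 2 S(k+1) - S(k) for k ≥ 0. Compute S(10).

S(3) = 3*(-6) - 2*(-5) - 7 = -15
S(4) = 3*(-15) - 2*(-6) - (-5) = -28
S(5) = 3*(-28) - 2*(-15) - (-6) = -48
S(6) = 3*(-48) - 2*(-28) - (-15) = -73
S(7) = 3*(-73) - 2*(-48) - (-28) = -95
S(8) = 3*(-95) - 2*(-73) - (-48) = -91
S(9) = 3*(-91) - 2*(-95) - (-73) = -10
S(10) = 3*(-10) - 2*(-91) - (-95) = 247

247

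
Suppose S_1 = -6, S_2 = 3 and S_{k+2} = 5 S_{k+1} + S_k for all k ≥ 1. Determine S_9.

181029

S_3 = 5(3) + (-6) = 9
S_4 = 5(9) + 3 = 48
S_5 = 5(48) + 9 = 249
S_6 = 5(249) + 48 = 1293
S_7 = 5(1293) + 249 = 6714
S_8 = 5(6714) + 1293 = 34863
S_9 = 5(34863) + 6714 = 181029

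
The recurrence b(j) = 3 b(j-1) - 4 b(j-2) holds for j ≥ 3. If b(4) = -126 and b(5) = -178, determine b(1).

8

Rearranging, b(j-2) = (b(j) - 3 b(j-1)) / -4.
b(3) = (-178 - 3(-126)) / -4 = 200/-4 = -50
b(2) = (-126 - 3(-50)) / -4 = 24/-4 = -6
b(1) = (-50 - 3(-6)) / -4 = -32/-4 = 8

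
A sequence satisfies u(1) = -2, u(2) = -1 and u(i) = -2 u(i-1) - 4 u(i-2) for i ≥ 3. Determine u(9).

640

u(3) = -2·(-1) - 4·(-2) = 10
u(4) = -2·10 - 4·(-1) = -16
u(5) = -2·(-16) - 4·10 = -8
u(6) = -2·(-8) - 4·(-16) = 80
u(7) = -2·80 - 4·(-8) = -128
u(8) = -2·(-128) - 4·80 = -64
u(9) = -2·(-64) - 4·(-128) = 640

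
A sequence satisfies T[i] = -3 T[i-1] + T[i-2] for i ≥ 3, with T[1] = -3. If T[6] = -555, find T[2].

-6

Let T[2] = y.
T[3] = -3 - 3y
T[4] = 9 + 10y
T[5] = -30 - 33y
T[6] = 99 + 109y
So 99 + 109y = -555, giving y = -6.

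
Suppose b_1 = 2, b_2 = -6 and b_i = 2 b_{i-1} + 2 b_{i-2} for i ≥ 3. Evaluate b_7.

-544

b_3 = 2*(-6) + 2*2 = -8
b_4 = 2*(-8) + 2*(-6) = -28
b_5 = 2*(-28) + 2*(-8) = -72
b_6 = 2*(-72) + 2*(-28) = -200
b_7 = 2*(-200) + 2*(-72) = -544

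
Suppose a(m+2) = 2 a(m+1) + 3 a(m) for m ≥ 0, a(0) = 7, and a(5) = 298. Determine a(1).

-2

Let a(1) = y.
a(2) = 21 + 2y
a(3) = 42 + 7y
a(4) = 147 + 20y
a(5) = 420 + 61y
So 420 + 61y = 298, giving y = -2.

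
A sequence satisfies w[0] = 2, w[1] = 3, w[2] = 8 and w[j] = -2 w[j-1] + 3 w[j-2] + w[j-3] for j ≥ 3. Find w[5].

w[3] = -2(8) + 3(3) + 2 = -5
w[4] = -2(-5) + 3(8) + 3 = 37
w[5] = -2(37) + 3(-5) + 8 = -81

-81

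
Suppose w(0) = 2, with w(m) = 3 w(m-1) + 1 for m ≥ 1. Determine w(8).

w(1) = 3·2 + 1 = 7
w(2) = 3·7 + 1 = 22
w(3) = 3·22 + 1 = 67
w(4) = 3·67 + 1 = 202
w(5) = 3·202 + 1 = 607
w(6) = 3·607 + 1 = 1822
w(7) = 3·1822 + 1 = 5467
w(8) = 3·5467 + 1 = 16402

16402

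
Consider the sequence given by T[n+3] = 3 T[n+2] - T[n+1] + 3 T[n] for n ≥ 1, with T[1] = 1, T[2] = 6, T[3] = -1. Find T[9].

T[4] = 3·(-1) - 6 + 3·1 = -6
T[5] = 3·(-6) - (-1) + 3·6 = 1
T[6] = 3·1 - (-6) + 3·(-1) = 6
T[7] = 3·6 - 1 + 3·(-6) = -1
T[8] = 3·(-1) - 6 + 3·1 = -6
T[9] = 3·(-6) - (-1) + 3·6 = 1

1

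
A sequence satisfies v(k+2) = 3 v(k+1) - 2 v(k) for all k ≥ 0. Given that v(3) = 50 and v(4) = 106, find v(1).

8

Rearranging, v(k-2) = (v(k) - 3 v(k-1)) / -2.
v(2) = (106 - 3*50) / -2 = -44/-2 = 22
v(1) = (50 - 3*22) / -2 = -16/-2 = 8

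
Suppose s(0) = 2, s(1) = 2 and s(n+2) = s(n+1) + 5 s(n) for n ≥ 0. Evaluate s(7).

s(2) = 2 + 5(2) = 12
s(3) = 12 + 5(2) = 22
s(4) = 22 + 5(12) = 82
s(5) = 82 + 5(22) = 192
s(6) = 192 + 5(82) = 602
s(7) = 602 + 5(192) = 1562

1562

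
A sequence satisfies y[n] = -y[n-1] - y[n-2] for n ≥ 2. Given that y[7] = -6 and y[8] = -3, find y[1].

Rearranging, y[n-2] = -(y[n] + y[n-1]).
y[6] = -(-3 + (-6)) = 9
y[5] = -(-6 + 9) = -3
y[4] = -(9 + (-3)) = -6
y[3] = -(-3 + (-6)) = 9
y[2] = -(-6 + 9) = -3
y[1] = -(9 + (-3)) = -6

-6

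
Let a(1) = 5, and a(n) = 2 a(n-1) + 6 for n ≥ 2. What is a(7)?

698

a(2) = 2*5 + 6 = 16
a(3) = 2*16 + 6 = 38
a(4) = 2*38 + 6 = 82
a(5) = 2*82 + 6 = 170
a(6) = 2*170 + 6 = 346
a(7) = 2*346 + 6 = 698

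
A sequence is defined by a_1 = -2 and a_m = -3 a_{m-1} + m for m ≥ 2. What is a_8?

a_2 = -3(-2) + 2 = 8
a_3 = -3(8) + 3 = -21
a_4 = -3(-21) + 4 = 67
a_5 = -3(67) + 5 = -196
a_6 = -3(-196) + 6 = 594
a_7 = -3(594) + 7 = -1775
a_8 = -3(-1775) + 8 = 5333

5333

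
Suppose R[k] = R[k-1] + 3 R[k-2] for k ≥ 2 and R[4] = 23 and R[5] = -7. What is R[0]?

6

Rearranging, R[k-2] = (R[k] - R[k-1]) / 3.
R[3] = (-7 - 23) / 3 = -30/3 = -10
R[2] = (23 - (-10)) / 3 = 33/3 = 11
R[1] = (-10 - 11) / 3 = -21/3 = -7
R[0] = (11 - (-7)) / 3 = 18/3 = 6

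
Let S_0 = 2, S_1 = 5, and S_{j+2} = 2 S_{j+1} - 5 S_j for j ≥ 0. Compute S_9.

-3475

S_2 = 2*5 - 5*2 = 0
S_3 = 2*0 - 5*5 = -25
S_4 = 2*(-25) - 5*0 = -50
S_5 = 2*(-50) - 5*(-25) = 25
S_6 = 2*25 - 5*(-50) = 300
S_7 = 2*300 - 5*25 = 475
S_8 = 2*475 - 5*300 = -550
S_9 = 2*(-550) - 5*475 = -3475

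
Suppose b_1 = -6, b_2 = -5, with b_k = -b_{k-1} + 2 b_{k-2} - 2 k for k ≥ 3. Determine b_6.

9

b_3 = -(-5) + 2(-6) - 6 = -13
b_4 = -(-13) + 2(-5) - 8 = -5
b_5 = -(-5) + 2(-13) - 10 = -31
b_6 = -(-31) + 2(-5) - 12 = 9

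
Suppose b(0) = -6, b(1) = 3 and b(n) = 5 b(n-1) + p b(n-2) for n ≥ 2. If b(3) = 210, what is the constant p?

b(2) = 15 - 6p
b(3) = 75 - 27p
So 75 - 27p = 210, giving p = -5.

-5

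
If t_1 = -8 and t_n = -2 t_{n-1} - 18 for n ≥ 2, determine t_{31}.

The fixed point is -18/(1 + 2) = -6, so t_n + 6 = -2(t_{n-1} + 6).
Hence t_n = -2·(-2)^{n-1} - 6.
t_{31} = -2·(-2)^{30} - 6 = -2·1073741824 - 6 = -2147483654.

-2147483654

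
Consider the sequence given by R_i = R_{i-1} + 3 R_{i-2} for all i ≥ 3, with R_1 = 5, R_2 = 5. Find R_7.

485

R_3 = 5 + 3*5 = 20
R_4 = 20 + 3*5 = 35
R_5 = 35 + 3*20 = 95
R_6 = 95 + 3*35 = 200
R_7 = 200 + 3*95 = 485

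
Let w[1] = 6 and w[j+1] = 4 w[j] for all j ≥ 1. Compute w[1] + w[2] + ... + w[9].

524286

w[2] = 4·6 = 24
w[3] = 4·24 = 96
w[4] = 4·96 = 384
w[5] = 4·384 = 1536
w[6] = 4·1536 = 6144
w[7] = 4·6144 = 24576
w[8] = 4·24576 = 98304
w[9] = 4·98304 = 393216
Sum = 6 + 24 + 96 + 384 + 1536 + 6144 + 24576 + 98304 + 393216 = 524286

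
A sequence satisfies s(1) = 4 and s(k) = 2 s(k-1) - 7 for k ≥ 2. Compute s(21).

-3145721

The fixed point is -7/(1 - 2) = 7, so s(k) - 7 = 2(s(k-1) - 7).
Hence s(k) = -3·2^{k-1} + 7.
s(21) = -3·2^{20} + 7 = -3·1048576 + 7 = -3145721.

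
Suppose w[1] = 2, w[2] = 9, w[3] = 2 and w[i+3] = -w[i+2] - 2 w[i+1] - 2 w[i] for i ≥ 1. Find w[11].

2

w[4] = -2 - 2(9) - 2(2) = -24
w[5] = -(-24) - 2(2) - 2(9) = 2
w[6] = -2 - 2(-24) - 2(2) = 42
w[7] = -42 - 2(2) - 2(-24) = 2
w[8] = -2 - 2(42) - 2(2) = -90
w[9] = -(-90) - 2(2) - 2(42) = 2
w[10] = -2 - 2(-90) - 2(2) = 174
w[11] = -174 - 2(2) - 2(-90) = 2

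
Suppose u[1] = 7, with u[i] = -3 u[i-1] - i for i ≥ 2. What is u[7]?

u[2] = -3·7 - 2 = -23
u[3] = -3·(-23) - 3 = 66
u[4] = -3·66 - 4 = -202
u[5] = -3·(-202) - 5 = 601
u[6] = -3·601 - 6 = -1809
u[7] = -3·(-1809) - 7 = 5420

5420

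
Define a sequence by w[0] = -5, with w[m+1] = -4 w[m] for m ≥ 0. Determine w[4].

w[1] = -4*(-5) = 20
w[2] = -4*20 = -80
w[3] = -4*(-80) = 320
w[4] = -4*320 = -1280

-1280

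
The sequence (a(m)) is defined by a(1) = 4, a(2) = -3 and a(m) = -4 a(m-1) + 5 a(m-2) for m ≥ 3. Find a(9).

a(3) = -4·(-3) + 5·4 = 32
a(4) = -4·32 + 5·(-3) = -143
a(5) = -4·(-143) + 5·32 = 732
a(6) = -4·732 + 5·(-143) = -3643
a(7) = -4·(-3643) + 5·732 = 18232
a(8) = -4·18232 + 5·(-3643) = -91143
a(9) = -4·(-91143) + 5·18232 = 455732

455732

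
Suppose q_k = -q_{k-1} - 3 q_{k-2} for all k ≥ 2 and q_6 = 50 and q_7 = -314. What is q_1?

Rearranging, q_{k-2} = (q_k + q_{k-1}) / -3.
q_5 = (-314 + 50) / -3 = -264/-3 = 88
q_4 = (50 + 88) / -3 = 138/-3 = -46
q_3 = (88 + (-46)) / -3 = 42/-3 = -14
q_2 = (-46 + (-14)) / -3 = -60/-3 = 20
q_1 = (-14 + 20) / -3 = 6/-3 = -2

-2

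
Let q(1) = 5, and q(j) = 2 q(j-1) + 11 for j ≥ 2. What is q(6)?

q(2) = 2·5 + 11 = 21
q(3) = 2·21 + 11 = 53
q(4) = 2·53 + 11 = 117
q(5) = 2·117 + 11 = 245
q(6) = 2·245 + 11 = 501

501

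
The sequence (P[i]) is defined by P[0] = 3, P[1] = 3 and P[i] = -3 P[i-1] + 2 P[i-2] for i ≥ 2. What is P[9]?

29415

P[2] = -3*3 + 2*3 = -3
P[3] = -3*(-3) + 2*3 = 15
P[4] = -3*15 + 2*(-3) = -51
P[5] = -3*(-51) + 2*15 = 183
P[6] = -3*183 + 2*(-51) = -651
P[7] = -3*(-651) + 2*183 = 2319
P[8] = -3*2319 + 2*(-651) = -8259
P[9] = -3*(-8259) + 2*2319 = 29415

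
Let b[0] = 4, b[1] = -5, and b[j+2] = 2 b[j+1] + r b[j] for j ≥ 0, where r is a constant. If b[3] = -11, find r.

b[2] = -10 + 4r
b[3] = -20 + 3r
So -20 + 3r = -11, giving r = 3.

3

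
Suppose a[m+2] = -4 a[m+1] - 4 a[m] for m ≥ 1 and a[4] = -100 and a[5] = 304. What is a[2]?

1

Rearranging, a[m-2] = (a[m] + 4 a[m-1]) / -4.
a[3] = (304 + 4·(-100)) / -4 = -96/-4 = 24
a[2] = (-100 + 4·24) / -4 = -4/-4 = 1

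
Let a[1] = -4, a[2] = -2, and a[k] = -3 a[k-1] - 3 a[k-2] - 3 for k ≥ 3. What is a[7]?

96

a[3] = -3·(-2) - 3·(-4) - 3 = 15
a[4] = -3·15 - 3·(-2) - 3 = -42
a[5] = -3·(-42) - 3·15 - 3 = 78
a[6] = -3·78 - 3·(-42) - 3 = -111
a[7] = -3·(-111) - 3·78 - 3 = 96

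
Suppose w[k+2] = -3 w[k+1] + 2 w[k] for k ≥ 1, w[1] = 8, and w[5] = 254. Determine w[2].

Let w[2] = z.
w[3] = 16 - 3z
w[4] = -48 + 11z
w[5] = 176 - 39z
So 176 - 39z = 254, giving z = -2.

-2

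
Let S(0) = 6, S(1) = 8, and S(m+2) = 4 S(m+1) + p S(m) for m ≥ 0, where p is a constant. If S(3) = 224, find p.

3

S(2) = 32 + 6p
S(3) = 128 + 32p
So 128 + 32p = 224, giving p = 3.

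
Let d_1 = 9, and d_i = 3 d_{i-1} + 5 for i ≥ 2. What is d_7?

8381

d_2 = 3·9 + 5 = 32
d_3 = 3·32 + 5 = 101
d_4 = 3·101 + 5 = 308
d_5 = 3·308 + 5 = 929
d_6 = 3·929 + 5 = 2792
d_7 = 3·2792 + 5 = 8381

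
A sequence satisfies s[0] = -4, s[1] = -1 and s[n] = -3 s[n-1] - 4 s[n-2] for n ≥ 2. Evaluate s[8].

-1549

s[2] = -3*(-1) - 4*(-4) = 19
s[3] = -3*19 - 4*(-1) = -53
s[4] = -3*(-53) - 4*19 = 83
s[5] = -3*83 - 4*(-53) = -37
s[6] = -3*(-37) - 4*83 = -221
s[7] = -3*(-221) - 4*(-37) = 811
s[8] = -3*811 - 4*(-221) = -1549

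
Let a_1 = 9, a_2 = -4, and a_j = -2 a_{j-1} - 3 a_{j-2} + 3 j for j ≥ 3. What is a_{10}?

908

a_3 = -2*(-4) - 3*9 + 9 = -10
a_4 = -2*(-10) - 3*(-4) + 12 = 44
a_5 = -2*44 - 3*(-10) + 15 = -43
a_6 = -2*(-43) - 3*44 + 18 = -28
a_7 = -2*(-28) - 3*(-43) + 21 = 206
a_8 = -2*206 - 3*(-28) + 24 = -304
a_9 = -2*(-304) - 3*206 + 27 = 17
a_{10} = -2*17 - 3*(-304) + 30 = 908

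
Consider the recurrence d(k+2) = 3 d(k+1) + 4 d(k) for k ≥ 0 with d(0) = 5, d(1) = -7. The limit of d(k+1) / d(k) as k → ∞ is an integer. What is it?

The characteristic equation is r^2 - 3r - 4 = 0, which factors as (r - 4)(r + 1) = 0.
So the roots are 4 and -1. Since |4| > |-1| and the coefficient of 4^k is non-zero, the ratio tends to 4.

4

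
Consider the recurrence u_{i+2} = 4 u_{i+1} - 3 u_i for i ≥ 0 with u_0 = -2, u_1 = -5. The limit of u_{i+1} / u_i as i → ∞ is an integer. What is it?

The characteristic equation is r^2 - 4r + 3 = 0, which factors as (r - 3)(r - 1) = 0.
So the roots are 3 and 1. Since |3| > |1| and the coefficient of 3^i is non-zero, the ratio tends to 3.

3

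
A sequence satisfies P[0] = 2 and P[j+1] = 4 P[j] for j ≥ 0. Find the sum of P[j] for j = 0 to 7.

43690

P[1] = 4*2 = 8
P[2] = 4*8 = 32
P[3] = 4*32 = 128
P[4] = 4*128 = 512
P[5] = 4*512 = 2048
P[6] = 4*2048 = 8192
P[7] = 4*8192 = 32768
Sum = 2 + 8 + 32 + 128 + 512 + 2048 + 8192 + 32768 = 43690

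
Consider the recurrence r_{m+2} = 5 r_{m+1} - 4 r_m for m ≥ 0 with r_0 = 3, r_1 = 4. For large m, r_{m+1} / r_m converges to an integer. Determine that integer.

4

The characteristic equation is r^2 - 5r + 4 = 0, which factors as (r - 4)(r - 1) = 0.
So the roots are 4 and 1. Since |4| > |1| and the coefficient of 4^m is non-zero, the ratio tends to 4.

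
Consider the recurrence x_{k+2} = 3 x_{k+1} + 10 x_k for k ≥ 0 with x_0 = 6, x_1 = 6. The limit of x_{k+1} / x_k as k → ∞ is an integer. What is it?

The characteristic equation is r^2 - 3r - 10 = 0, which factors as (r - 5)(r + 2) = 0.
So the roots are 5 and -2. Since |5| > |-2| and the coefficient of 5^k is non-zero, the ratio tends to 5.

5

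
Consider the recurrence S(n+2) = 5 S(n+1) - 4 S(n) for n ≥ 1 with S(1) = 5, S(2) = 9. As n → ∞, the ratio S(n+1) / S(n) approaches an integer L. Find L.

4

The characteristic equation is r^2 - 5r + 4 = 0, which factors as (r - 4)(r - 1) = 0.
So the roots are 4 and 1. Since |4| > |1| and the coefficient of 4^n is non-zero, the ratio tends to 4.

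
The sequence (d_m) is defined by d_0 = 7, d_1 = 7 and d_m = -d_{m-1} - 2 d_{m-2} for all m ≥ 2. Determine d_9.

-161

d_2 = -7 - 2·7 = -21
d_3 = -(-21) - 2·7 = 7
d_4 = -7 - 2·(-21) = 35
d_5 = -35 - 2·7 = -49
d_6 = -(-49) - 2·35 = -21
d_7 = -(-21) - 2·(-49) = 119
d_8 = -119 - 2·(-21) = -77
d_9 = -(-77) - 2·119 = -161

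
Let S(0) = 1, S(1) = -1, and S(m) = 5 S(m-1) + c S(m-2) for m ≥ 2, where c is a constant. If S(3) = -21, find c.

1

S(2) = -5 + c
S(3) = -25 + 4c
So -25 + 4c = -21, giving c = 1.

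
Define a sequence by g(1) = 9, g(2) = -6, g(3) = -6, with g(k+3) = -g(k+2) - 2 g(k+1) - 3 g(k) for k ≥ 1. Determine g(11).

-249

g(4) = -(-6) - 2·(-6) - 3·9 = -9
g(5) = -(-9) - 2·(-6) - 3·(-6) = 39
g(6) = -39 - 2·(-9) - 3·(-6) = -3
g(7) = -(-3) - 2·39 - 3·(-9) = -48
g(8) = -(-48) - 2·(-3) - 3·39 = -63
g(9) = -(-63) - 2·(-48) - 3·(-3) = 168
g(10) = -168 - 2·(-63) - 3·(-48) = 102
g(11) = -102 - 2·168 - 3·(-63) = -249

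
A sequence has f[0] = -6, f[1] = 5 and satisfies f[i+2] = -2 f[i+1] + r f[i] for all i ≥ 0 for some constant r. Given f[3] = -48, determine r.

-4

f[2] = -10 - 6r
f[3] = 20 + 17r
So 20 + 17r = -48, giving r = -4.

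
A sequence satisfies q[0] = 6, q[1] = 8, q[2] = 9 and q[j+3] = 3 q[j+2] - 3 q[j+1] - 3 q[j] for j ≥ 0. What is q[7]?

-333

q[3] = 3(9) - 3(8) - 3(6) = -15
q[4] = 3(-15) - 3(9) - 3(8) = -96
q[5] = 3(-96) - 3(-15) - 3(9) = -270
q[6] = 3(-270) - 3(-96) - 3(-15) = -477
q[7] = 3(-477) - 3(-270) - 3(-96) = -333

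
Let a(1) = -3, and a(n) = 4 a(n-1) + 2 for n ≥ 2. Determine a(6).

a(2) = 4(-3) + 2 = -10
a(3) = 4(-10) + 2 = -38
a(4) = 4(-38) + 2 = -150
a(5) = 4(-150) + 2 = -598
a(6) = 4(-598) + 2 = -2390

-2390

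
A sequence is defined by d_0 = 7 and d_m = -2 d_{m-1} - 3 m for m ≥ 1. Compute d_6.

d_1 = -2(7) - 3 = -17
d_2 = -2(-17) - 6 = 28
d_3 = -2(28) - 9 = -65
d_4 = -2(-65) - 12 = 118
d_5 = -2(118) - 15 = -251
d_6 = -2(-251) - 18 = 484

484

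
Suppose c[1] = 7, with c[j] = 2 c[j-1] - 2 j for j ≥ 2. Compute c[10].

536

c[2] = 2*7 - 4 = 10
c[3] = 2*10 - 6 = 14
c[4] = 2*14 - 8 = 20
c[5] = 2*20 - 10 = 30
c[6] = 2*30 - 12 = 48
c[7] = 2*48 - 14 = 82
c[8] = 2*82 - 16 = 148
c[9] = 2*148 - 18 = 278
c[10] = 2*278 - 20 = 536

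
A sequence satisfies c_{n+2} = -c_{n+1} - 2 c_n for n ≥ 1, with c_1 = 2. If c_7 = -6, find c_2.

2

Let c_2 = w.
c_3 = -4 - w
c_4 = 4 - w
c_5 = 4 + 3w
c_6 = -12 - w
c_7 = 4 - 5w
So 4 - 5w = -6, giving w = 2.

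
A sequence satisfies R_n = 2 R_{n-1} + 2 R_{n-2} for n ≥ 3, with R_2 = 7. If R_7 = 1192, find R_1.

Let R_1 = z.
R_3 = 14 + 2z
R_4 = 42 + 4z
R_5 = 112 + 12z
R_6 = 308 + 32z
R_7 = 840 + 88z
So 840 + 88z = 1192, giving z = 4.

4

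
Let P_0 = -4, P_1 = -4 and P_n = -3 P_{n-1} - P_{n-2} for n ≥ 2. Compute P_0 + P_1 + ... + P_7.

-1512

P_2 = -3*(-4) - (-4) = 16
P_3 = -3*16 - (-4) = -44
P_4 = -3*(-44) - 16 = 116
P_5 = -3*116 - (-44) = -304
P_6 = -3*(-304) - 116 = 796
P_7 = -3*796 - (-304) = -2084
Sum = (-4) + (-4) + 16 + (-44) + 116 + (-304) + 796 + (-2084) = -1512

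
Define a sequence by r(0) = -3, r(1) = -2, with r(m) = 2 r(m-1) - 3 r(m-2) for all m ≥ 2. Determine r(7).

-116

r(2) = 2·(-2) - 3·(-3) = 5
r(3) = 2·5 - 3·(-2) = 16
r(4) = 2·16 - 3·5 = 17
r(5) = 2·17 - 3·16 = -14
r(6) = 2·(-14) - 3·17 = -79
r(7) = 2·(-79) - 3·(-14) = -116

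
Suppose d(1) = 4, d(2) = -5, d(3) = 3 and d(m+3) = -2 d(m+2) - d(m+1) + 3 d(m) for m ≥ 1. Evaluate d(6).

78

d(4) = -2·3 - (-5) + 3·4 = 11
d(5) = -2·11 - 3 + 3·(-5) = -40
d(6) = -2·(-40) - 11 + 3·3 = 78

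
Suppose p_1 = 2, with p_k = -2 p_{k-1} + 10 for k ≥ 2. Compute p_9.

p_2 = -2*2 + 10 = 6
p_3 = -2*6 + 10 = -2
p_4 = -2*(-2) + 10 = 14
p_5 = -2*14 + 10 = -18
p_6 = -2*(-18) + 10 = 46
p_7 = -2*46 + 10 = -82
p_8 = -2*(-82) + 10 = 174
p_9 = -2*174 + 10 = -338

-338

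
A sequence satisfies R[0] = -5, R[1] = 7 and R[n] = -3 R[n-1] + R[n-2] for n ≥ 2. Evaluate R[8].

-33434

R[2] = -3*7 + (-5) = -26
R[3] = -3*(-26) + 7 = 85
R[4] = -3*85 + (-26) = -281
R[5] = -3*(-281) + 85 = 928
R[6] = -3*928 + (-281) = -3065
R[7] = -3*(-3065) + 928 = 10123
R[8] = -3*10123 + (-3065) = -33434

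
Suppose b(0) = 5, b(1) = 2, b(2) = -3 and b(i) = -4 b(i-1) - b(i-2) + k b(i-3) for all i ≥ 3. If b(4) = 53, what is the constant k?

b(3) = 10 + 5k
b(4) = -37 - 18k
So -37 - 18k = 53, giving k = -5.

-5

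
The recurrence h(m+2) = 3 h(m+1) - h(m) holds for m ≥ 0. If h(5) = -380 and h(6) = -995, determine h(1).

-5

Rearranging, h(m-2) = -(h(m) - 3 h(m-1)).
h(4) = -(-995 - 3·(-380)) = -145
h(3) = -(-380 - 3·(-145)) = -55
h(2) = -(-145 - 3·(-55)) = -20
h(1) = -(-55 - 3·(-20)) = -5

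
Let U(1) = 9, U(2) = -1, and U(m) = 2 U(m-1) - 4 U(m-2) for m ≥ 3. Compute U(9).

U(3) = 2(-1) - 4(9) = -38
U(4) = 2(-38) - 4(-1) = -72
U(5) = 2(-72) - 4(-38) = 8
U(6) = 2(8) - 4(-72) = 304
U(7) = 2(304) - 4(8) = 576
U(8) = 2(576) - 4(304) = -64
U(9) = 2(-64) - 4(576) = -2432

-2432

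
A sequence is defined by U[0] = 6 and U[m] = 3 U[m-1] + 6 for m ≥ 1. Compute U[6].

U[1] = 3(6) + 6 = 24
U[2] = 3(24) + 6 = 78
U[3] = 3(78) + 6 = 240
U[4] = 3(240) + 6 = 726
U[5] = 3(726) + 6 = 2184
U[6] = 3(2184) + 6 = 6558

6558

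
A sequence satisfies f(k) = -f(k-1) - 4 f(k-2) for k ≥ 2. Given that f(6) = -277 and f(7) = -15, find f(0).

-1

Rearranging, f(k-2) = (f(k) + f(k-1)) / -4.
f(5) = (-15 + (-277)) / -4 = -292/-4 = 73
f(4) = (-277 + 73) / -4 = -204/-4 = 51
f(3) = (73 + 51) / -4 = 124/-4 = -31
f(2) = (51 + (-31)) / -4 = 20/-4 = -5
f(1) = (-31 + (-5)) / -4 = -36/-4 = 9
f(0) = (-5 + 9) / -4 = 4/-4 = -1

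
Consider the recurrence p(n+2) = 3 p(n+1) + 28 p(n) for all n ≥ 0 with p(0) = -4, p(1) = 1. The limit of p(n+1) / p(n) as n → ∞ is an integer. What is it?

The characteristic equation is r^2 - 3r - 28 = 0, which factors as (r - 7)(r + 4) = 0.
So the roots are 7 and -4. Since |7| > |-4| and the coefficient of 7^n is non-zero, the ratio tends to 7.

7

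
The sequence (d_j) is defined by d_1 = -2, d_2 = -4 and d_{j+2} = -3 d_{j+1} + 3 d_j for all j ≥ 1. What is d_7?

d_3 = -3*(-4) + 3*(-2) = 6
d_4 = -3*6 + 3*(-4) = -30
d_5 = -3*(-30) + 3*6 = 108
d_6 = -3*108 + 3*(-30) = -414
d_7 = -3*(-414) + 3*108 = 1566

1566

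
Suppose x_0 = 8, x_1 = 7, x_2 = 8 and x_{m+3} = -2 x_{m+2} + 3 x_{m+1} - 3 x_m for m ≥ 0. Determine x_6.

506

x_3 = -2*8 + 3*7 - 3*8 = -19
x_4 = -2*(-19) + 3*8 - 3*7 = 41
x_5 = -2*41 + 3*(-19) - 3*8 = -163
x_6 = -2*(-163) + 3*41 - 3*(-19) = 506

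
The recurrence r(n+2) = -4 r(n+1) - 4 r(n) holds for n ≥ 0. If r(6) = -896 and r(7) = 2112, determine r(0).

Rearranging, r(n-2) = (r(n) + 4 r(n-1)) / -4.
r(5) = (2112 + 4*(-896)) / -4 = -1472/-4 = 368
r(4) = (-896 + 4*368) / -4 = 576/-4 = -144
r(3) = (368 + 4*(-144)) / -4 = -208/-4 = 52
r(2) = (-144 + 4*52) / -4 = 64/-4 = -16
r(1) = (52 + 4*(-16)) / -4 = -12/-4 = 3
r(0) = (-16 + 4*3) / -4 = -4/-4 = 1

1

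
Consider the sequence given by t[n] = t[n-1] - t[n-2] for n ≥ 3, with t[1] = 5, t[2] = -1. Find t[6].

t[3] = (-1) - 5 = -6
t[4] = (-6) - (-1) = -5
t[5] = (-5) - (-6) = 1
t[6] = 1 - (-5) = 6

6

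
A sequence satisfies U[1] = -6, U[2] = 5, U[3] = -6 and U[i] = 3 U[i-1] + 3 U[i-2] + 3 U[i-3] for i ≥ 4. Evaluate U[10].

-67635

U[4] = 3·(-6) + 3·5 + 3·(-6) = -21
U[5] = 3·(-21) + 3·(-6) + 3·5 = -66
U[6] = 3·(-66) + 3·(-21) + 3·(-6) = -279
U[7] = 3·(-279) + 3·(-66) + 3·(-21) = -1098
U[8] = 3·(-1098) + 3·(-279) + 3·(-66) = -4329
U[9] = 3·(-4329) + 3·(-1098) + 3·(-279) = -17118
U[10] = 3·(-17118) + 3·(-4329) + 3·(-1098) = -67635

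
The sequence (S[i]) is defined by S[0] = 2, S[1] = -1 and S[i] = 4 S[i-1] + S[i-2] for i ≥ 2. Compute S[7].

S[2] = 4*(-1) + 2 = -2
S[3] = 4*(-2) + (-1) = -9
S[4] = 4*(-9) + (-2) = -38
S[5] = 4*(-38) + (-9) = -161
S[6] = 4*(-161) + (-38) = -682
S[7] = 4*(-682) + (-161) = -2889

-2889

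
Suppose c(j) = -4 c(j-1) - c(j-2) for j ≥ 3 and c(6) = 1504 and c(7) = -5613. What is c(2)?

Rearranging, c(j-2) = -(c(j) + 4 c(j-1)).
c(5) = -(-5613 + 4*1504) = -403
c(4) = -(1504 + 4*(-403)) = 108
c(3) = -(-403 + 4*108) = -29
c(2) = -(108 + 4*(-29)) = 8

8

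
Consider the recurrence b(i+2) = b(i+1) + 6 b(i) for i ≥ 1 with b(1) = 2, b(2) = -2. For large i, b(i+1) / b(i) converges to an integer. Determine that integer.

The characteristic equation is r^2 - r - 6 = 0, which factors as (r - 3)(r + 2) = 0.
So the roots are 3 and -2. Since |3| > |-2| and the coefficient of 3^i is non-zero, the ratio tends to 3.

3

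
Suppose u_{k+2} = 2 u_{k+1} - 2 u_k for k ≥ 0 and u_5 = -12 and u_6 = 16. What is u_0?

Rearranging, u_{k-2} = (u_k - 2 u_{k-1}) / -2.
u_4 = (16 - 2·(-12)) / -2 = 40/-2 = -20
u_3 = (-12 - 2·(-20)) / -2 = 28/-2 = -14
u_2 = (-20 - 2·(-14)) / -2 = 8/-2 = -4
u_1 = (-14 - 2·(-4)) / -2 = -6/-2 = 3
u_0 = (-4 - 2·3) / -2 = -10/-2 = 5

5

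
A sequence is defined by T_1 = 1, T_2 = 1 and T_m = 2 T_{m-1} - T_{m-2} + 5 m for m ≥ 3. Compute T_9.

701

T_3 = 2(1) - 1 + 15 = 16
T_4 = 2(16) - 1 + 20 = 51
T_5 = 2(51) - 16 + 25 = 111
T_6 = 2(111) - 51 + 30 = 201
T_7 = 2(201) - 111 + 35 = 326
T_8 = 2(326) - 201 + 40 = 491
T_9 = 2(491) - 326 + 45 = 701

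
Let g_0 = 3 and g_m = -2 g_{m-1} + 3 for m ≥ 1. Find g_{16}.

131073

The fixed point is 3/(1 + 2) = 1, so g_m - 1 = -2(g_{m-1} - 1).
Hence g_m = 2·(-2)^m + 1.
g_{16} = 2·(-2)^{16} + 1 = 2·65536 + 1 = 131073.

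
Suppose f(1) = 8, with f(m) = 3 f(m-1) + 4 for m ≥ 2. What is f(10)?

f(2) = 3(8) + 4 = 28
f(3) = 3(28) + 4 = 88
f(4) = 3(88) + 4 = 268
f(5) = 3(268) + 4 = 808
f(6) = 3(808) + 4 = 2428
f(7) = 3(2428) + 4 = 7288
f(8) = 3(7288) + 4 = 21868
f(9) = 3(21868) + 4 = 65608
f(10) = 3(65608) + 4 = 196828

196828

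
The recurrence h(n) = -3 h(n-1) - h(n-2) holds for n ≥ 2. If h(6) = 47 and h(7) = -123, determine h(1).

-3

Rearranging, h(n-2) = -(h(n) + 3 h(n-1)).
h(5) = -(-123 + 3(47)) = -18
h(4) = -(47 + 3(-18)) = 7
h(3) = -(-18 + 3(7)) = -3
h(2) = -(7 + 3(-3)) = 2
h(1) = -(-3 + 3(2)) = -3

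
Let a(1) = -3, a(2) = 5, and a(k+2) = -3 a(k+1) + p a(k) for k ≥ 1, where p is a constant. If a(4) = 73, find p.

a(3) = -15 - 3p
a(4) = 45 + 14p
So 45 + 14p = 73, giving p = 2.

2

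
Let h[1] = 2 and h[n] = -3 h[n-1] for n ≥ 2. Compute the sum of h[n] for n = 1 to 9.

9842

h[2] = -3·2 = -6
h[3] = -3·(-6) = 18
h[4] = -3·18 = -54
h[5] = -3·(-54) = 162
h[6] = -3·162 = -486
h[7] = -3·(-486) = 1458
h[8] = -3·1458 = -4374
h[9] = -3·(-4374) = 13122
Sum = 2 + (-6) + 18 + (-54) + 162 + (-486) + 1458 + (-4374) + 13122 = 9842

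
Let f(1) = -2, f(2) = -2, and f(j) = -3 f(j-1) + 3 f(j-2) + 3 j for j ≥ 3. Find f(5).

f(3) = -3*(-2) + 3*(-2) + 9 = 9
f(4) = -3*9 + 3*(-2) + 12 = -21
f(5) = -3*(-21) + 3*9 + 15 = 105

105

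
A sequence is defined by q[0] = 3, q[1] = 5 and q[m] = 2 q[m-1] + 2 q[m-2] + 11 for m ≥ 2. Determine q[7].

q[2] = 2(5) + 2(3) + 11 = 27
q[3] = 2(27) + 2(5) + 11 = 75
q[4] = 2(75) + 2(27) + 11 = 215
q[5] = 2(215) + 2(75) + 11 = 591
q[6] = 2(591) + 2(215) + 11 = 1623
q[7] = 2(1623) + 2(591) + 11 = 4439

4439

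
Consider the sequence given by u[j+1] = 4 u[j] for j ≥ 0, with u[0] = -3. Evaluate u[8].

u[1] = 4*(-3) = -12
u[2] = 4*(-12) = -48
u[3] = 4*(-48) = -192
u[4] = 4*(-192) = -768
u[5] = 4*(-768) = -3072
u[6] = 4*(-3072) = -12288
u[7] = 4*(-12288) = -49152
u[8] = 4*(-49152) = -196608

-196608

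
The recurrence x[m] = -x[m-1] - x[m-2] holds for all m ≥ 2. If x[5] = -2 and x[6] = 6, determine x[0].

6

Rearranging, x[m-2] = -(x[m] + x[m-1]).
x[4] = -(6 + (-2)) = -4
x[3] = -(-2 + (-4)) = 6
x[2] = -(-4 + 6) = -2
x[1] = -(6 + (-2)) = -4
x[0] = -(-2 + (-4)) = 6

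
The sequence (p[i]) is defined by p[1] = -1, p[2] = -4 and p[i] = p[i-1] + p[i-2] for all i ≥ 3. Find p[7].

-37

p[3] = (-4) + (-1) = -5
p[4] = (-5) + (-4) = -9
p[5] = (-9) + (-5) = -14
p[6] = (-14) + (-9) = -23
p[7] = (-23) + (-14) = -37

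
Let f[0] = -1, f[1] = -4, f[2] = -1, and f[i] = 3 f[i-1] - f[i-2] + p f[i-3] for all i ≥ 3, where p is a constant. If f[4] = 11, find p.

-1

f[3] = 1 - p
f[4] = 4 - 7p
So 4 - 7p = 11, giving p = -1.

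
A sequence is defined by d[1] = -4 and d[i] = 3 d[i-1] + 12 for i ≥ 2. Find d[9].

d[2] = 3*(-4) + 12 = 0
d[3] = 3*0 + 12 = 12
d[4] = 3*12 + 12 = 48
d[5] = 3*48 + 12 = 156
d[6] = 3*156 + 12 = 480
d[7] = 3*480 + 12 = 1452
d[8] = 3*1452 + 12 = 4368
d[9] = 3*4368 + 12 = 13116

13116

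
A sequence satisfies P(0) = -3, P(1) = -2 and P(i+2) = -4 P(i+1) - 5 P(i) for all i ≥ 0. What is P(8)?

P(2) = -4*(-2) - 5*(-3) = 23
P(3) = -4*23 - 5*(-2) = -82
P(4) = -4*(-82) - 5*23 = 213
P(5) = -4*213 - 5*(-82) = -442
P(6) = -4*(-442) - 5*213 = 703
P(7) = -4*703 - 5*(-442) = -602
P(8) = -4*(-602) - 5*703 = -1107

-1107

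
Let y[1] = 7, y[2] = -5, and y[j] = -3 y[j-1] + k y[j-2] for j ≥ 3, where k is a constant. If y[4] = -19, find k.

y[3] = 15 + 7k
y[4] = -45 - 26k
So -45 - 26k = -19, giving k = -1.

-1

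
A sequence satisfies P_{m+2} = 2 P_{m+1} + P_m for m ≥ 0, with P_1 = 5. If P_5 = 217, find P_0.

Let P_0 = v.
P_2 = 10 + v
P_3 = 25 + 2v
P_4 = 60 + 5v
P_5 = 145 + 12v
So 145 + 12v = 217, giving v = 6.

6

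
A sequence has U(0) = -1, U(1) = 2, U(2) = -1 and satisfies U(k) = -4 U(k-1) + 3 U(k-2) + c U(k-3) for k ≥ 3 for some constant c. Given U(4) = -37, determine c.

1

U(3) = 10 - c
U(4) = -43 + 6c
So -43 + 6c = -37, giving c = 1.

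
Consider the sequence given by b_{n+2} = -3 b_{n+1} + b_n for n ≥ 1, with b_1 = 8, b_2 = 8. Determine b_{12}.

789152

b_3 = -3·8 + 8 = -16
b_4 = -3·(-16) + 8 = 56
b_5 = -3·56 + (-16) = -184
b_6 = -3·(-184) + 56 = 608
b_7 = -3·608 + (-184) = -2008
b_8 = -3·(-2008) + 608 = 6632
b_9 = -3·6632 + (-2008) = -21904
b_{10} = -3·(-21904) + 6632 = 72344
b_{11} = -3·72344 + (-21904) = -238936
b_{12} = -3·(-238936) + 72344 = 789152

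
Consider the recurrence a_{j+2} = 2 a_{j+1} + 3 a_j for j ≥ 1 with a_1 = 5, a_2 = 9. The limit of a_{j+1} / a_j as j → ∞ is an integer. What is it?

3

The characteristic equation is r^2 - 2r - 3 = 0, which factors as (r - 3)(r + 1) = 0.
So the roots are 3 and -1. Since |3| > |-1| and the coefficient of 3^j is non-zero, the ratio tends to 3.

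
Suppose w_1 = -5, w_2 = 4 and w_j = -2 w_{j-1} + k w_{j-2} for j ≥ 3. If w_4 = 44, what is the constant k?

2

w_3 = -8 - 5k
w_4 = 16 + 14k
So 16 + 14k = 44, giving k = 2.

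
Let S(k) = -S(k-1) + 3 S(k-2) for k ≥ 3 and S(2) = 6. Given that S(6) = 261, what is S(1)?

Let S(1) = z.
S(3) = -6 + 3z
S(4) = 24 - 3z
S(5) = -42 + 12z
S(6) = 114 - 21z
So 114 - 21z = 261, giving z = -7.

-7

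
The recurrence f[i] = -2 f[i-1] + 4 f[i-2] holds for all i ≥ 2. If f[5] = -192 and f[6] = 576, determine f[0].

Rearranging, f[i-2] = (f[i] + 2 f[i-1]) / 4.
f[4] = (576 + 2(-192)) / 4 = 192/4 = 48
f[3] = (-192 + 2(48)) / 4 = -96/4 = -24
f[2] = (48 + 2(-24)) / 4 = 0/4 = 0
f[1] = (-24 + 2(0)) / 4 = -24/4 = -6
f[0] = (0 + 2(-6)) / 4 = -12/4 = -3

-3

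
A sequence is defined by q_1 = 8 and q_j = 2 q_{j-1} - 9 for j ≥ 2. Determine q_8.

q_2 = 2*8 - 9 = 7
q_3 = 2*7 - 9 = 5
q_4 = 2*5 - 9 = 1
q_5 = 2*1 - 9 = -7
q_6 = 2*(-7) - 9 = -23
q_7 = 2*(-23) - 9 = -55
q_8 = 2*(-55) - 9 = -119

-119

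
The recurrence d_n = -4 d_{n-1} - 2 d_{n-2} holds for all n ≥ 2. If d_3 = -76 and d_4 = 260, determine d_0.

1

Rearranging, d_{n-2} = (d_n + 4 d_{n-1}) / -2.
d_2 = (260 + 4(-76)) / -2 = -44/-2 = 22
d_1 = (-76 + 4(22)) / -2 = 12/-2 = -6
d_0 = (22 + 4(-6)) / -2 = -2/-2 = 1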